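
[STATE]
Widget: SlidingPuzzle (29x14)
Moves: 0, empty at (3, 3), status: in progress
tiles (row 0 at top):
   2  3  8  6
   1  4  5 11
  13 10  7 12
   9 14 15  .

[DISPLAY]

┌────┬────┬────┬────┐        
│  2 │  3 │  8 │  6 │        
├────┼────┼────┼────┤        
│  1 │  4 │  5 │ 11 │        
├────┼────┼────┼────┤        
│ 13 │ 10 │  7 │ 12 │        
├────┼────┼────┼────┤        
│  9 │ 14 │ 15 │    │        
└────┴────┴────┴────┘        
Moves: 0                     
                             
                             
                             
                             


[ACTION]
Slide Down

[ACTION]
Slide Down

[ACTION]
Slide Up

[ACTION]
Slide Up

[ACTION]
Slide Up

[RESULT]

┌────┬────┬────┬────┐        
│  2 │  3 │  8 │  6 │        
├────┼────┼────┼────┤        
│  1 │  4 │  5 │ 11 │        
├────┼────┼────┼────┤        
│ 13 │ 10 │  7 │ 12 │        
├────┼────┼────┼────┤        
│  9 │ 14 │ 15 │    │        
└────┴────┴────┴────┘        
Moves: 4                     
                             
                             
                             
                             


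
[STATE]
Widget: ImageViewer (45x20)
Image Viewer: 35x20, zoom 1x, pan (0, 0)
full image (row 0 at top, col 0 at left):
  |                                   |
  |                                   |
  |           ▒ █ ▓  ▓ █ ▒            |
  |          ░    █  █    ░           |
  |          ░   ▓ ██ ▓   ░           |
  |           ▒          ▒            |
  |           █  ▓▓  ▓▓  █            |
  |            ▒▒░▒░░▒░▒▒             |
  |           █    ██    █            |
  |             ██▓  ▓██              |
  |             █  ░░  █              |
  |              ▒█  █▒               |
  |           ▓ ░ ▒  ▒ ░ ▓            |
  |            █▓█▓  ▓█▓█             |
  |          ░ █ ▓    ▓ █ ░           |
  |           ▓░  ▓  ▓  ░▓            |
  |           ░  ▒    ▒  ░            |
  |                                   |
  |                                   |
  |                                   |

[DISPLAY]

                                             
                                             
           ▒ █ ▓  ▓ █ ▒                      
          ░    █  █    ░                     
          ░   ▓ ██ ▓   ░                     
           ▒          ▒                      
           █  ▓▓  ▓▓  █                      
            ▒▒░▒░░▒░▒▒                       
           █    ██    █                      
             ██▓  ▓██                        
             █  ░░  █                        
              ▒█  █▒                         
           ▓ ░ ▒  ▒ ░ ▓                      
            █▓█▓  ▓█▓█                       
          ░ █ ▓    ▓ █ ░                     
           ▓░  ▓  ▓  ░▓                      
           ░  ▒    ▒  ░                      
                                             
                                             
                                             


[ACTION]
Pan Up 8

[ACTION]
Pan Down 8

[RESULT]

           █    ██    █                      
             ██▓  ▓██                        
             █  ░░  █                        
              ▒█  █▒                         
           ▓ ░ ▒  ▒ ░ ▓                      
            █▓█▓  ▓█▓█                       
          ░ █ ▓    ▓ █ ░                     
           ▓░  ▓  ▓  ░▓                      
           ░  ▒    ▒  ░                      
                                             
                                             
                                             
                                             
                                             
                                             
                                             
                                             
                                             
                                             
                                             


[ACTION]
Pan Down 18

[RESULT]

                                             
                                             
                                             
                                             
                                             
                                             
                                             
                                             
                                             
                                             
                                             
                                             
                                             
                                             
                                             
                                             
                                             
                                             
                                             
                                             


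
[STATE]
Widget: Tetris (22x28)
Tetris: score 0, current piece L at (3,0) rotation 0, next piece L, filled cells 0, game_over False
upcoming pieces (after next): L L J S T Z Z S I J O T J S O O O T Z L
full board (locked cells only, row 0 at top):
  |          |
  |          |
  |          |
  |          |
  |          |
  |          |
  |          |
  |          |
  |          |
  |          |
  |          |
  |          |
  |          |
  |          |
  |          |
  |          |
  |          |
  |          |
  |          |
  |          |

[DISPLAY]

     ▒    │Next:      
   ▒▒▒    │  ▒        
          │▒▒▒        
          │           
          │           
          │           
          │Score:     
          │0          
          │           
          │           
          │           
          │           
          │           
          │           
          │           
          │           
          │           
          │           
          │           
          │           
          │           
          │           
          │           
          │           
          │           
          │           
          │           
          │           


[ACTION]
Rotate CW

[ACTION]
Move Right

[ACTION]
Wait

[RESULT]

          │Next:      
    ▒     │  ▒        
    ▒     │▒▒▒        
    ▒▒    │           
          │           
          │           
          │Score:     
          │0          
          │           
          │           
          │           
          │           
          │           
          │           
          │           
          │           
          │           
          │           
          │           
          │           
          │           
          │           
          │           
          │           
          │           
          │           
          │           
          │           


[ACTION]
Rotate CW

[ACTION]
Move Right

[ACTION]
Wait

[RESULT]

          │Next:      
          │  ▒        
     ▒▒▒  │▒▒▒        
     ▒    │           
          │           
          │           
          │Score:     
          │0          
          │           
          │           
          │           
          │           
          │           
          │           
          │           
          │           
          │           
          │           
          │           
          │           
          │           
          │           
          │           
          │           
          │           
          │           
          │           
          │           


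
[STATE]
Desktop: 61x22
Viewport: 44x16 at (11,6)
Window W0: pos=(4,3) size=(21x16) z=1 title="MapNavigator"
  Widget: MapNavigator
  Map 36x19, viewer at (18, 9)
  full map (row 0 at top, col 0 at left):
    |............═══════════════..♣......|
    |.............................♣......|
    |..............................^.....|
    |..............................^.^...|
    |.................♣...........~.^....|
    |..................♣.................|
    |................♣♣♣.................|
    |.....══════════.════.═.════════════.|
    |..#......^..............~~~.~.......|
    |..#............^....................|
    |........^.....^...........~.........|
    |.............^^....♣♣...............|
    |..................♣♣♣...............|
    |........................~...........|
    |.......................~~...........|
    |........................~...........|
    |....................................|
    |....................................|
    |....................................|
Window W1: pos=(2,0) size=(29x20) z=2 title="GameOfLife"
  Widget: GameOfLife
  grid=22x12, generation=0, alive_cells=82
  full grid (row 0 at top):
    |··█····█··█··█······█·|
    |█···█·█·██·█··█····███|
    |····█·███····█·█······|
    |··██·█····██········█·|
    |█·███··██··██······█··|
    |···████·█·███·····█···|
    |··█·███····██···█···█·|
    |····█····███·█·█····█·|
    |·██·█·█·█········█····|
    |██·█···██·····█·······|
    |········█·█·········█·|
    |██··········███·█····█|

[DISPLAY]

█····█·█······     ┃                        
··██········█·     ┃                        
█··██······█··     ┃                        
█·███·····█···     ┃                        
···██···█···█·     ┃                        
·███·█·█····█·     ┃                        
█········█····     ┃                        
█·····█·······     ┃                        
█·█·········█·     ┃                        
····███·█····█     ┃                        
                   ┃                        
                   ┃                        
                   ┃                        
━━━━━━━━━━━━━━━━━━━┛                        
                                            
                                            


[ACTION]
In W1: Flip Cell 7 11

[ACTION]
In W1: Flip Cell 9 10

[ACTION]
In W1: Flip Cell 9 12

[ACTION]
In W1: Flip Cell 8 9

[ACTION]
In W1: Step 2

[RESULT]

█·····█····█·█     ┃                        
·████·······█·     ┃                        
···█··········     ┃                        
·█········███·     ┃                        
·····█········     ┃                        
████··█·······     ┃                        
█····█········     ┃                        
··██···█······     ┃                        
···████·······     ┃                        
·····██·······     ┃                        
                   ┃                        
                   ┃                        
                   ┃                        
━━━━━━━━━━━━━━━━━━━┛                        
                                            
                                            


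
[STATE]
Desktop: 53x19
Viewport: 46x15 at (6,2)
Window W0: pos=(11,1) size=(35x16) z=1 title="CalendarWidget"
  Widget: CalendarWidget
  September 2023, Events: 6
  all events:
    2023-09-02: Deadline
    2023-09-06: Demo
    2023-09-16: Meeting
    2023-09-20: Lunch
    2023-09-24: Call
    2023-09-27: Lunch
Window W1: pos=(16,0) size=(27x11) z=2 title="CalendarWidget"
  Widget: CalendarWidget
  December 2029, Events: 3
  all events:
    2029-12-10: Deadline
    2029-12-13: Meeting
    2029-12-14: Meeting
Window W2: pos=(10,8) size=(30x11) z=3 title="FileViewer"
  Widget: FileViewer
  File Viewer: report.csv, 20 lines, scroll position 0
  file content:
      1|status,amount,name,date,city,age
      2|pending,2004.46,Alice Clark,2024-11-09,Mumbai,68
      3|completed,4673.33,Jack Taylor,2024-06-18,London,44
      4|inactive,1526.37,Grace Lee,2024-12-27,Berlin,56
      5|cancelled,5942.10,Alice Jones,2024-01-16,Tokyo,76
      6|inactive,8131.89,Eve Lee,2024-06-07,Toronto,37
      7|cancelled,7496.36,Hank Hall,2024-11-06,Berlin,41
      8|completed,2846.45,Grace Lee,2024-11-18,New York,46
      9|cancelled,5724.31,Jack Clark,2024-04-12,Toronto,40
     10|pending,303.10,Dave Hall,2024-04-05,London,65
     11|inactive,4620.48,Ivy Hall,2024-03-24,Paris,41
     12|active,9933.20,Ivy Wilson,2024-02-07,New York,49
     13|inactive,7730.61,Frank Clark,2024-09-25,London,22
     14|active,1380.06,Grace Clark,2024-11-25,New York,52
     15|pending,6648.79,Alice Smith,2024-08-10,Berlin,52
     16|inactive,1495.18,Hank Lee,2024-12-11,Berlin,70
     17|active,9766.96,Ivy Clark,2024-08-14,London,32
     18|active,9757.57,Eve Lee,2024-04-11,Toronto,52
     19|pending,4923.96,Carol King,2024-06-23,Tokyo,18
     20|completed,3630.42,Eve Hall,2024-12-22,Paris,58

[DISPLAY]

     ┃ Cal┠─────────────────────────┨  ┃      
     ┠────┃      December 2029      ┃──┨      
     ┃    ┃Mo Tu We Th Fr Sa Su     ┃  ┃      
     ┃Mo T┃                1  2     ┃  ┃      
     ┃    ┃ 3  4  5  6  7  8  9     ┃  ┃      
     ┃ 4  ┃10* 11 12 13* 14* 15 16  ┃  ┃      
    ┏━━━━━━━━━━━━━━━━━━━━━━━━━━━━┓  ┃  ┃      
    ┃ FileViewer                 ┃  ┃  ┃      
    ┠────────────────────────────┨━━┛  ┃      
    ┃status,amount,name,date,cit▲┃     ┃      
    ┃pending,2004.46,Alice Clark█┃     ┃      
    ┃completed,4673.33,Jack Tayl░┃     ┃      
    ┃inactive,1526.37,Grace Lee,░┃     ┃      
    ┃cancelled,5942.10,Alice Jon░┃     ┃      
    ┃inactive,8131.89,Eve Lee,20░┃━━━━━┛      


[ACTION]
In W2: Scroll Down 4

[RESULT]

     ┃ Cal┠─────────────────────────┨  ┃      
     ┠────┃      December 2029      ┃──┨      
     ┃    ┃Mo Tu We Th Fr Sa Su     ┃  ┃      
     ┃Mo T┃                1  2     ┃  ┃      
     ┃    ┃ 3  4  5  6  7  8  9     ┃  ┃      
     ┃ 4  ┃10* 11 12 13* 14* 15 16  ┃  ┃      
    ┏━━━━━━━━━━━━━━━━━━━━━━━━━━━━┓  ┃  ┃      
    ┃ FileViewer                 ┃  ┃  ┃      
    ┠────────────────────────────┨━━┛  ┃      
    ┃cancelled,5942.10,Alice Jon▲┃     ┃      
    ┃inactive,8131.89,Eve Lee,20░┃     ┃      
    ┃cancelled,7496.36,Hank Hall█┃     ┃      
    ┃completed,2846.45,Grace Lee░┃     ┃      
    ┃cancelled,5724.31,Jack Clar░┃     ┃      
    ┃pending,303.10,Dave Hall,20░┃━━━━━┛      


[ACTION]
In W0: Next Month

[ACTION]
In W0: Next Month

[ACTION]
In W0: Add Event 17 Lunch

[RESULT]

     ┃ Cal┠─────────────────────────┨  ┃      
     ┠────┃      December 2029      ┃──┨      
     ┃    ┃Mo Tu We Th Fr Sa Su     ┃  ┃      
     ┃Mo T┃                1  2     ┃  ┃      
     ┃    ┃ 3  4  5  6  7  8  9     ┃  ┃      
     ┃ 6  ┃10* 11 12 13* 14* 15 16  ┃  ┃      
    ┏━━━━━━━━━━━━━━━━━━━━━━━━━━━━┓  ┃  ┃      
    ┃ FileViewer                 ┃  ┃  ┃      
    ┠────────────────────────────┨━━┛  ┃      
    ┃cancelled,5942.10,Alice Jon▲┃     ┃      
    ┃inactive,8131.89,Eve Lee,20░┃     ┃      
    ┃cancelled,7496.36,Hank Hall█┃     ┃      
    ┃completed,2846.45,Grace Lee░┃     ┃      
    ┃cancelled,5724.31,Jack Clar░┃     ┃      
    ┃pending,303.10,Dave Hall,20░┃━━━━━┛      


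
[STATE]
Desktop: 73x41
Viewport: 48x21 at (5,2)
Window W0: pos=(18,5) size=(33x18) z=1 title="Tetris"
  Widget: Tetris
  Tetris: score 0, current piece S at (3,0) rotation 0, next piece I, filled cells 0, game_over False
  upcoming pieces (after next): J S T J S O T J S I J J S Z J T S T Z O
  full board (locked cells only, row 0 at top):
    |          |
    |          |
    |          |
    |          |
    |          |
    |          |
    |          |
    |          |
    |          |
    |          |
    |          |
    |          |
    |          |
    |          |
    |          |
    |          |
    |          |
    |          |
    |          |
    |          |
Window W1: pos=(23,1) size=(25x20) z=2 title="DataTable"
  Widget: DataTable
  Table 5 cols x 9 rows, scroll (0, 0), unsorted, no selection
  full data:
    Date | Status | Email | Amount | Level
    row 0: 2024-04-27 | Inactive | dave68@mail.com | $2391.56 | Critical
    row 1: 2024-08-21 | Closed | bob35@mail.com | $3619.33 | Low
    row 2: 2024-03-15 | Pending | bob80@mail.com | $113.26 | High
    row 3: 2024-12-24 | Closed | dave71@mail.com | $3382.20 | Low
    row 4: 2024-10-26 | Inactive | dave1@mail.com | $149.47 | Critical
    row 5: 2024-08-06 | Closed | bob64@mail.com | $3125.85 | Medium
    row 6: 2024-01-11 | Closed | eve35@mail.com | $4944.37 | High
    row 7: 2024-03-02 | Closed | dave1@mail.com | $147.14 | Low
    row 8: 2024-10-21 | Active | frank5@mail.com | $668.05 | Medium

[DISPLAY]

                  ┃ DataTable             ┃     
                  ┠───────────────────────┨     
                  ┃Date      │Status  │Ema┃     
             ┏━━━━┃──────────┼────────┼───┃━━┓  
             ┃ Tet┃2024-04-27│Inactive│dav┃  ┃  
             ┠────┃2024-08-21│Closed  │bob┃──┨  
             ┃    ┃2024-03-15│Pending │bob┃  ┃  
             ┃    ┃2024-12-24│Closed  │dav┃  ┃  
             ┃    ┃2024-10-26│Inactive│dav┃  ┃  
             ┃    ┃2024-08-06│Closed  │bob┃  ┃  
             ┃    ┃2024-01-11│Closed  │eve┃  ┃  
             ┃    ┃2024-03-02│Closed  │dav┃  ┃  
             ┃    ┃2024-10-21│Active  │fra┃  ┃  
             ┃    ┃                       ┃  ┃  
             ┃    ┃                       ┃  ┃  
             ┃    ┃                       ┃  ┃  
             ┃    ┃                       ┃  ┃  
             ┃    ┃                       ┃  ┃  
             ┃    ┗━━━━━━━━━━━━━━━━━━━━━━━┛  ┃  
             ┃          │                    ┃  
             ┗━━━━━━━━━━━━━━━━━━━━━━━━━━━━━━━┛  


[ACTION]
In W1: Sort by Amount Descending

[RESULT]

                  ┃ DataTable             ┃     
                  ┠───────────────────────┨     
                  ┃Date      │Status  │Ema┃     
             ┏━━━━┃──────────┼────────┼───┃━━┓  
             ┃ Tet┃2024-01-11│Closed  │eve┃  ┃  
             ┠────┃2024-08-21│Closed  │bob┃──┨  
             ┃    ┃2024-12-24│Closed  │dav┃  ┃  
             ┃    ┃2024-08-06│Closed  │bob┃  ┃  
             ┃    ┃2024-04-27│Inactive│dav┃  ┃  
             ┃    ┃2024-10-21│Active  │fra┃  ┃  
             ┃    ┃2024-10-26│Inactive│dav┃  ┃  
             ┃    ┃2024-03-02│Closed  │dav┃  ┃  
             ┃    ┃2024-03-15│Pending │bob┃  ┃  
             ┃    ┃                       ┃  ┃  
             ┃    ┃                       ┃  ┃  
             ┃    ┃                       ┃  ┃  
             ┃    ┃                       ┃  ┃  
             ┃    ┃                       ┃  ┃  
             ┃    ┗━━━━━━━━━━━━━━━━━━━━━━━┛  ┃  
             ┃          │                    ┃  
             ┗━━━━━━━━━━━━━━━━━━━━━━━━━━━━━━━┛  


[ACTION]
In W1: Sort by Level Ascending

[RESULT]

                  ┃ DataTable             ┃     
                  ┠───────────────────────┨     
                  ┃Date      │Status  │Ema┃     
             ┏━━━━┃──────────┼────────┼───┃━━┓  
             ┃ Tet┃2024-04-27│Inactive│dav┃  ┃  
             ┠────┃2024-10-26│Inactive│dav┃──┨  
             ┃    ┃2024-01-11│Closed  │eve┃  ┃  
             ┃    ┃2024-03-15│Pending │bob┃  ┃  
             ┃    ┃2024-08-21│Closed  │bob┃  ┃  
             ┃    ┃2024-12-24│Closed  │dav┃  ┃  
             ┃    ┃2024-03-02│Closed  │dav┃  ┃  
             ┃    ┃2024-08-06│Closed  │bob┃  ┃  
             ┃    ┃2024-10-21│Active  │fra┃  ┃  
             ┃    ┃                       ┃  ┃  
             ┃    ┃                       ┃  ┃  
             ┃    ┃                       ┃  ┃  
             ┃    ┃                       ┃  ┃  
             ┃    ┃                       ┃  ┃  
             ┃    ┗━━━━━━━━━━━━━━━━━━━━━━━┛  ┃  
             ┃          │                    ┃  
             ┗━━━━━━━━━━━━━━━━━━━━━━━━━━━━━━━┛  


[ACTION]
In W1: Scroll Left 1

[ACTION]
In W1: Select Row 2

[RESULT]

                  ┃ DataTable             ┃     
                  ┠───────────────────────┨     
                  ┃Date      │Status  │Ema┃     
             ┏━━━━┃──────────┼────────┼───┃━━┓  
             ┃ Tet┃2024-04-27│Inactive│dav┃  ┃  
             ┠────┃2024-10-26│Inactive│dav┃──┨  
             ┃    ┃>024-01-11│Closed  │eve┃  ┃  
             ┃    ┃2024-03-15│Pending │bob┃  ┃  
             ┃    ┃2024-08-21│Closed  │bob┃  ┃  
             ┃    ┃2024-12-24│Closed  │dav┃  ┃  
             ┃    ┃2024-03-02│Closed  │dav┃  ┃  
             ┃    ┃2024-08-06│Closed  │bob┃  ┃  
             ┃    ┃2024-10-21│Active  │fra┃  ┃  
             ┃    ┃                       ┃  ┃  
             ┃    ┃                       ┃  ┃  
             ┃    ┃                       ┃  ┃  
             ┃    ┃                       ┃  ┃  
             ┃    ┃                       ┃  ┃  
             ┃    ┗━━━━━━━━━━━━━━━━━━━━━━━┛  ┃  
             ┃          │                    ┃  
             ┗━━━━━━━━━━━━━━━━━━━━━━━━━━━━━━━┛  


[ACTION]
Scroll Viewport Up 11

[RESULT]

                                                
                  ┏━━━━━━━━━━━━━━━━━━━━━━━┓     
                  ┃ DataTable             ┃     
                  ┠───────────────────────┨     
                  ┃Date      │Status  │Ema┃     
             ┏━━━━┃──────────┼────────┼───┃━━┓  
             ┃ Tet┃2024-04-27│Inactive│dav┃  ┃  
             ┠────┃2024-10-26│Inactive│dav┃──┨  
             ┃    ┃>024-01-11│Closed  │eve┃  ┃  
             ┃    ┃2024-03-15│Pending │bob┃  ┃  
             ┃    ┃2024-08-21│Closed  │bob┃  ┃  
             ┃    ┃2024-12-24│Closed  │dav┃  ┃  
             ┃    ┃2024-03-02│Closed  │dav┃  ┃  
             ┃    ┃2024-08-06│Closed  │bob┃  ┃  
             ┃    ┃2024-10-21│Active  │fra┃  ┃  
             ┃    ┃                       ┃  ┃  
             ┃    ┃                       ┃  ┃  
             ┃    ┃                       ┃  ┃  
             ┃    ┃                       ┃  ┃  
             ┃    ┃                       ┃  ┃  
             ┃    ┗━━━━━━━━━━━━━━━━━━━━━━━┛  ┃  


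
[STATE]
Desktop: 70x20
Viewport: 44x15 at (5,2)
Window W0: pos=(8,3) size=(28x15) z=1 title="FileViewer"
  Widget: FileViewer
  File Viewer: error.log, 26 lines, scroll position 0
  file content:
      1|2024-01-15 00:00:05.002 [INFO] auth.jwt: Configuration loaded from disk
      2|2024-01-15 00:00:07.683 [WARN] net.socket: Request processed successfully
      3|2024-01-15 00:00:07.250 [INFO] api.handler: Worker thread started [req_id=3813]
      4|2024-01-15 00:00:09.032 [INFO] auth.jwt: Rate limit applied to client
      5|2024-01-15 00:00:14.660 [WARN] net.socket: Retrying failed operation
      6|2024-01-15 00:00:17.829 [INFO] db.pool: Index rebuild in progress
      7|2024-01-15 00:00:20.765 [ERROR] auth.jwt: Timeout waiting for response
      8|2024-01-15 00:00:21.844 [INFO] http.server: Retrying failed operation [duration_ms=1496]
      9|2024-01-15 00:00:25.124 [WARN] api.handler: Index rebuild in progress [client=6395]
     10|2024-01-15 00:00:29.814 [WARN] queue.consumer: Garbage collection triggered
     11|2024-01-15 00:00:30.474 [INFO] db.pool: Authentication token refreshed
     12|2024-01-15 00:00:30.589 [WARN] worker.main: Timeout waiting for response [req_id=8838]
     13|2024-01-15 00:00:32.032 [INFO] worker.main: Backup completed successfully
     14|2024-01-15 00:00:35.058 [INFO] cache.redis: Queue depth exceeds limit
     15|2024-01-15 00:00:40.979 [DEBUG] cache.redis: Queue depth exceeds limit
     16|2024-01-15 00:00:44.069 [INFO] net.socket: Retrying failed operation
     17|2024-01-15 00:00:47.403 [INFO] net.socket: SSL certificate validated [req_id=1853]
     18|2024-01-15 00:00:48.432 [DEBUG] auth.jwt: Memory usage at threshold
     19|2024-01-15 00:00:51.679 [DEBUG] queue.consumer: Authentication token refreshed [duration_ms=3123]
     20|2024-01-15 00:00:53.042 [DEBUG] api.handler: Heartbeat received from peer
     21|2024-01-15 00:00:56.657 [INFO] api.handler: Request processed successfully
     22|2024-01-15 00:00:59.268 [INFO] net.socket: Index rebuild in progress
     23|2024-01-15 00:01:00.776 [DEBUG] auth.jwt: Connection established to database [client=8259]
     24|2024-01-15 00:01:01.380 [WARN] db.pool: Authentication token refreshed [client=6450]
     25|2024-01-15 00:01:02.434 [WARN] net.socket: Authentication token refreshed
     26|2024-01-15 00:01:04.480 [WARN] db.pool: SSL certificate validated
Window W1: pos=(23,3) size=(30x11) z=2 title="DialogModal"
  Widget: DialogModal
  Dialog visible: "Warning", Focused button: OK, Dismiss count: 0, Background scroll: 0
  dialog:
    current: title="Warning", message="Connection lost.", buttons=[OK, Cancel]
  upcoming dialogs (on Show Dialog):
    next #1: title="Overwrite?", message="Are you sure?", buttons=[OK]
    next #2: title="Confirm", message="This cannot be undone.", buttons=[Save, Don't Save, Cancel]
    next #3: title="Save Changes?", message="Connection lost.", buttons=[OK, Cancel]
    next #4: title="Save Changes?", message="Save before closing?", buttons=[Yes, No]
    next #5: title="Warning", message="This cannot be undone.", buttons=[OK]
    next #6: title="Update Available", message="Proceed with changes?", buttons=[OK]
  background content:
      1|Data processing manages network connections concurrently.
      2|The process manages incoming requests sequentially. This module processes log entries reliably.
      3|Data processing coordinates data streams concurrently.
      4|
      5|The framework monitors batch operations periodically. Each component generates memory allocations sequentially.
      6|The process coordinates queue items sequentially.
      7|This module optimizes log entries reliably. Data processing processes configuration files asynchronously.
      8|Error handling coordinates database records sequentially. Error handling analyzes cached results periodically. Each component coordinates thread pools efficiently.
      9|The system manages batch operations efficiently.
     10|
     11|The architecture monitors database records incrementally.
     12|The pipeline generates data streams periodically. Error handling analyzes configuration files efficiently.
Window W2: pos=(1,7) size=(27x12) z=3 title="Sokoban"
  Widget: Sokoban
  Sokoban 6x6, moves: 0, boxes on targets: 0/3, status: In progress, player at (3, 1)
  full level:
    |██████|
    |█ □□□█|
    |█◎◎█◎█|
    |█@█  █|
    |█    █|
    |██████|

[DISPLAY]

                                            
   ┏━━━━━━━━━━━━━━┏━━━━━━━━━━━━━━━━━━━━━━━━━
   ┃ FileViewer   ┃ DialogModal             
   ┠──────────────┠─────────────────────────
   ┃2024-01-15 00:┃Data processing manages n
━━━━━━━━━━━━━━━━━━━━━━┓┌──────────────────┐m
koban                 ┃│     Warning      │t
──────────────────────┨│ Connection lost. │ 
███                   ┃│  [OK]  Cancel    │a
□□█                   ┃└──────────────────┘q
█◎█                   ┃ module optimizes log
  █                   ┃━━━━━━━━━━━━━━━━━━━━━
  █                   ┃.124 [░┃             
███                   ┃.814 [░┃             
es: 0  0/3            ┃.474 [▼┃             


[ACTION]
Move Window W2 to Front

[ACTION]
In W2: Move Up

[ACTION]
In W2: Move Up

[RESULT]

                                            
   ┏━━━━━━━━━━━━━━┏━━━━━━━━━━━━━━━━━━━━━━━━━
   ┃ FileViewer   ┃ DialogModal             
   ┠──────────────┠─────────────────────────
   ┃2024-01-15 00:┃Data processing manages n
━━━━━━━━━━━━━━━━━━━━━━┓┌──────────────────┐m
koban                 ┃│     Warning      │t
──────────────────────┨│ Connection lost. │ 
███                   ┃│  [OK]  Cancel    │a
□□█                   ┃└──────────────────┘q
█◎█                   ┃ module optimizes log
  █                   ┃━━━━━━━━━━━━━━━━━━━━━
  █                   ┃.124 [░┃             
███                   ┃.814 [░┃             
es: 2  0/3            ┃.474 [▼┃             


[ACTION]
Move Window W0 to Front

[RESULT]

                                            
   ┏━━━━━━━━━━━━━━━━━━━━━━━━━━┓━━━━━━━━━━━━━
   ┃ FileViewer               ┃             
   ┠──────────────────────────┨─────────────
   ┃2024-01-15 00:00:05.002 [▲┃ing manages n
━━━┃2024-01-15 00:00:07.683 [█┃───────────┐m
kob┃2024-01-15 00:00:07.250 [░┃rning      │t
───┃2024-01-15 00:00:09.032 [░┃tion lost. │ 
███┃2024-01-15 00:00:14.660 [░┃ Cancel    │a
□□█┃2024-01-15 00:00:17.829 [░┃───────────┘q
█◎█┃2024-01-15 00:00:20.765 [░┃optimizes log
  █┃2024-01-15 00:00:21.844 [░┃━━━━━━━━━━━━━
  █┃2024-01-15 00:00:25.124 [░┃             
███┃2024-01-15 00:00:29.814 [░┃             
es:┃2024-01-15 00:00:30.474 [▼┃             


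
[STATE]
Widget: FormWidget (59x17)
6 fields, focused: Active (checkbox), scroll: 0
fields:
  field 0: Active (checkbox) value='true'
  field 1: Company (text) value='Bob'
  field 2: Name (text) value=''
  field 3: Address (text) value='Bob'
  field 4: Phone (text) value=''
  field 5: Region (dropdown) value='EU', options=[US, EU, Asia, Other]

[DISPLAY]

> Active:     [x]                                          
  Company:    [Bob                                        ]
  Name:       [                                           ]
  Address:    [Bob                                        ]
  Phone:      [                                           ]
  Region:     [EU                                        ▼]
                                                           
                                                           
                                                           
                                                           
                                                           
                                                           
                                                           
                                                           
                                                           
                                                           
                                                           


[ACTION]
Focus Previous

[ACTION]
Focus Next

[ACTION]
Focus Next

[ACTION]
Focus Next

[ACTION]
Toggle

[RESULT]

  Active:     [x]                                          
  Company:    [Bob                                        ]
> Name:       [                                           ]
  Address:    [Bob                                        ]
  Phone:      [                                           ]
  Region:     [EU                                        ▼]
                                                           
                                                           
                                                           
                                                           
                                                           
                                                           
                                                           
                                                           
                                                           
                                                           
                                                           


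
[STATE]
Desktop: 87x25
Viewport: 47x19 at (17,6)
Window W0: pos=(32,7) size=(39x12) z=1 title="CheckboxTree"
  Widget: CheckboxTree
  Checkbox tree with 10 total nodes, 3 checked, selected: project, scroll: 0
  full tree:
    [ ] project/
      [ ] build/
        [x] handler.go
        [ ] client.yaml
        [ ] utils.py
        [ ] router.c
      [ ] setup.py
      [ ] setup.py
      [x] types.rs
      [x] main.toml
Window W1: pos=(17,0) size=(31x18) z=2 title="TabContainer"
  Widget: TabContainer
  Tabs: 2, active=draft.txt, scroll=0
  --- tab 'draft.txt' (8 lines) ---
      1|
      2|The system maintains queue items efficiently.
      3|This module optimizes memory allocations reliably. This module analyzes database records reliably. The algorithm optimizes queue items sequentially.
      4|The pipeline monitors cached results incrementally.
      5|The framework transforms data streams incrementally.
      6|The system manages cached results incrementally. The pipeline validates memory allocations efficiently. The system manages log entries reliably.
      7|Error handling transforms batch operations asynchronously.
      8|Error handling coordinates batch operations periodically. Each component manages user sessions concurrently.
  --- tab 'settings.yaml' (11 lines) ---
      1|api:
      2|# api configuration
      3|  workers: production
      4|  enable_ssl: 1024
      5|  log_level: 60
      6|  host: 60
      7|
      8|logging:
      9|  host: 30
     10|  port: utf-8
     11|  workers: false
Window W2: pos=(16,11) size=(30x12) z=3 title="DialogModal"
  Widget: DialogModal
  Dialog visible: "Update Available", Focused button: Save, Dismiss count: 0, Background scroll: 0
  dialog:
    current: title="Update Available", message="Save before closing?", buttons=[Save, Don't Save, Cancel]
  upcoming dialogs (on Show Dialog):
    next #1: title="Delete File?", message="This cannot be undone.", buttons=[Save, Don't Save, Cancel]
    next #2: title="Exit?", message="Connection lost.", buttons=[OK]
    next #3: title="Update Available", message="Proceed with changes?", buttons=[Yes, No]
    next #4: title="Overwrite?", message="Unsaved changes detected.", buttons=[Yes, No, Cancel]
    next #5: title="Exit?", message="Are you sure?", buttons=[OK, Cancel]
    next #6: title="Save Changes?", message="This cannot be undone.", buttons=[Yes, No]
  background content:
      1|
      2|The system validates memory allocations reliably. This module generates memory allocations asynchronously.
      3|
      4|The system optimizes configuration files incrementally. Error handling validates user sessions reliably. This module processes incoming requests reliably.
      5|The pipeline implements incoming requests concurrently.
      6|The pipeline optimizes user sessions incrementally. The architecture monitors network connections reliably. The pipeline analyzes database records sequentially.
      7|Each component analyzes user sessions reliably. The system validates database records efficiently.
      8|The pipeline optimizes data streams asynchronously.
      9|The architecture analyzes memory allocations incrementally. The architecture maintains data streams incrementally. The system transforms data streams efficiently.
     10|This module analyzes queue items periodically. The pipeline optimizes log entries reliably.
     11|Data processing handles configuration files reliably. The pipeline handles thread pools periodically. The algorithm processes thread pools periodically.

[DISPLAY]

┃The system maintains queue it┃                
┃This module optimizes memory ┃━━━━━━━━━━━━━━━━
┃The pipeline monitors cached ┃                
┃The framework transforms data┃────────────────
┃The system manages cached res┃                
━━━━━━━━━━━━━━━━━━━━━━━━━━━━┓t┃                
 DialogModal                ┃a┃r.go            
────────────────────────────┨ ┃.yaml           
                            ┃ ┃py              
Th┌──────────────────────┐y ┃ ┃.c              
  │   Update Available   │  ┃ ┃                
Th│ Save before closing? │gu┃━┛                
Th│[Save]  Don't Save   C│co┃━━━━━━━━━━━━━━━━━━
Th└──────────────────────┘r ┃                  
Each component analyzes user┃                  
The pipeline optimizes data ┃                  
━━━━━━━━━━━━━━━━━━━━━━━━━━━━┛                  
                                               
                                               


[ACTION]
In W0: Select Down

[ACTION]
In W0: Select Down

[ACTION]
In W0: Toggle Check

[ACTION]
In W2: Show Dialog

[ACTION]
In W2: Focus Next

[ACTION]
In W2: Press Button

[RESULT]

┃The system maintains queue it┃                
┃This module optimizes memory ┃━━━━━━━━━━━━━━━━
┃The pipeline monitors cached ┃                
┃The framework transforms data┃────────────────
┃The system manages cached res┃                
━━━━━━━━━━━━━━━━━━━━━━━━━━━━┓t┃                
 DialogModal                ┃a┃r.go            
────────────────────────────┨ ┃.yaml           
                            ┃ ┃py              
The system validates memory ┃ ┃.c              
                            ┃ ┃                
The system optimizes configu┃━┛                
The pipeline implements inco┃━━━━━━━━━━━━━━━━━━
The pipeline optimizes user ┃                  
Each component analyzes user┃                  
The pipeline optimizes data ┃                  
━━━━━━━━━━━━━━━━━━━━━━━━━━━━┛                  
                                               
                                               
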